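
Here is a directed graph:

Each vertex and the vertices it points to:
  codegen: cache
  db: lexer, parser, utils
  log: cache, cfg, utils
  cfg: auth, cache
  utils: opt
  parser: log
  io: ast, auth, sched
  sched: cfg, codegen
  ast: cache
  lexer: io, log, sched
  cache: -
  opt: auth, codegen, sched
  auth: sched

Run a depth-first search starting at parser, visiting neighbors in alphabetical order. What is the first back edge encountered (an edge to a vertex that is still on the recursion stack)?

DFS from parser (visiting neighbors in alphabetical order); mark gray on enter, black on exit:
parser gray
  log gray
    cache gray
    cache black
    cfg gray
      auth gray
        sched gray
          sched→cfg: cfg is gray → back edge
First back edge: sched → cfg.

sched→cfg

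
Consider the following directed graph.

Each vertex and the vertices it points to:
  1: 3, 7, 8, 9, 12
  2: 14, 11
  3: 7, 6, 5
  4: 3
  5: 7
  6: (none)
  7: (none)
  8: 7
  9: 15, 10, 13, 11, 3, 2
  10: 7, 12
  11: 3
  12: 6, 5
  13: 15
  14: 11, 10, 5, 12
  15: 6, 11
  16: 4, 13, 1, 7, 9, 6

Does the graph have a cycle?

No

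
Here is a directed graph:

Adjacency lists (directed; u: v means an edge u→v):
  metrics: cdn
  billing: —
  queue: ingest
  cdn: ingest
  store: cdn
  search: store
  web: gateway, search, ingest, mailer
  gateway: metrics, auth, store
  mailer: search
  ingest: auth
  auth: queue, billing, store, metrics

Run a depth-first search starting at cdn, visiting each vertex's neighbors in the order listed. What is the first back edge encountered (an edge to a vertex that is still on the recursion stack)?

DFS from cdn (visiting each vertex's neighbors in the order listed); mark gray on enter, black on exit:
cdn gray
  ingest gray
    auth gray
      queue gray
        queue→ingest: ingest is gray → back edge
First back edge: queue → ingest.

queue->ingest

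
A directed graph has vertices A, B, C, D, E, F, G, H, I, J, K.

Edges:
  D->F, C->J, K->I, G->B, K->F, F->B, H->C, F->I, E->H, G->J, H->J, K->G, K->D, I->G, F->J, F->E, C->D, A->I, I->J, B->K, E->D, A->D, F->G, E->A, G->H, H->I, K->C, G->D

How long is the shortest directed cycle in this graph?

3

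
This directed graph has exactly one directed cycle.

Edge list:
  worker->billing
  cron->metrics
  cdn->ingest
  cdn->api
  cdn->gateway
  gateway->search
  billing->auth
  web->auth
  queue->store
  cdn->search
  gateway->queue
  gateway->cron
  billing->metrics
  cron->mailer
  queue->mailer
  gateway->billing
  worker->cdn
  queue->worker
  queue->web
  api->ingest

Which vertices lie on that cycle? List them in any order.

cdn, queue, worker, gateway

DFS with gray/black marking from cdn:
cdn gray
  gateway gray
    search gray
    search black
    queue gray
      store gray
      store black
      mailer gray
      mailer black
      web gray
        auth gray
        auth black
      web black
      worker gray
        worker→cdn: cdn is gray → back edge
Back edge closes the cycle cdn → gateway → queue → worker → cdn; its vertices are {cdn, queue, worker, gateway}.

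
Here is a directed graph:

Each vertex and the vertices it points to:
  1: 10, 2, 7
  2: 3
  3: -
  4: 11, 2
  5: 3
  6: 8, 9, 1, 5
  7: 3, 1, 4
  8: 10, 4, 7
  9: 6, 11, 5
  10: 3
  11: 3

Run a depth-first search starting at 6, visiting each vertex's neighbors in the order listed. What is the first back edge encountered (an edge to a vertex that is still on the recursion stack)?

DFS from 6 (visiting each vertex's neighbors in the order listed); mark gray on enter, black on exit:
6 gray
  8 gray
    10 gray
      3 gray
      3 black
    10 black
    4 gray
      11 gray
        11→3: 3 black — skip
      11 black
      2 gray
        2→3: 3 black — skip
      2 black
    4 black
    7 gray
      7→3: 3 black — skip
      1 gray
        1→10: 10 black — skip
        1→2: 2 black — skip
        1→7: 7 is gray → back edge
First back edge: 1 → 7.

1→7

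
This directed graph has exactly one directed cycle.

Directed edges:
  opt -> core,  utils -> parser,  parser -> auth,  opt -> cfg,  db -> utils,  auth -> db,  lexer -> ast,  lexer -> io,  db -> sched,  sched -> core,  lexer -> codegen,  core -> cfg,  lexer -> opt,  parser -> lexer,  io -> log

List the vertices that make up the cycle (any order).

db, auth, utils, parser

DFS with gray/black marking from parser:
parser gray
  auth gray
    db gray
      utils gray
        utils→parser: parser is gray → back edge
Back edge closes the cycle parser → auth → db → utils → parser; its vertices are {db, auth, utils, parser}.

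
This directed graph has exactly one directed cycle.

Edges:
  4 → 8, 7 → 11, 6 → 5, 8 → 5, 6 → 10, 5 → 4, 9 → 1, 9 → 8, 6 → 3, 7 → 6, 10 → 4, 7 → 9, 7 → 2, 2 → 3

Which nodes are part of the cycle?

DFS with gray/black marking from 5:
5 gray
  4 gray
    8 gray
      8→5: 5 is gray → back edge
Back edge closes the cycle 5 → 4 → 8 → 5; its vertices are {4, 5, 8}.

4, 5, 8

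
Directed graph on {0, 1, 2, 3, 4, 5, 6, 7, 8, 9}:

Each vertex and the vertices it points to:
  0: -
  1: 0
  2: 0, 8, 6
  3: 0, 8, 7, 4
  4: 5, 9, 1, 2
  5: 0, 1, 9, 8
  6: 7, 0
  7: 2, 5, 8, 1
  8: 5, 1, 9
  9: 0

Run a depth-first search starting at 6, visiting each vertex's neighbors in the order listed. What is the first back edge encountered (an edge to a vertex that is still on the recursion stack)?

DFS from 6 (visiting each vertex's neighbors in the order listed); mark gray on enter, black on exit:
6 gray
  7 gray
    2 gray
      0 gray
      0 black
      8 gray
        5 gray
          5→0: 0 black — skip
          1 gray
            1→0: 0 black — skip
          1 black
          9 gray
            9→0: 0 black — skip
          9 black
          5→8: 8 is gray → back edge
First back edge: 5 → 8.

5→8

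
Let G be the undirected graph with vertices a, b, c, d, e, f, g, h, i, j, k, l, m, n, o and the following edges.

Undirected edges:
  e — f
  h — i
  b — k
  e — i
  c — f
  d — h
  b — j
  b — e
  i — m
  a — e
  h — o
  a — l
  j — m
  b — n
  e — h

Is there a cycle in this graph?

DFS, tracking each vertex's parent; an edge to a visited non-parent vertex closes a cycle.
Start from k:
visit k (parent –)
  visit b (parent k)
    b–k: parent, skip
    visit e (parent b)
      visit i (parent e)
        visit m (parent i)
          visit j (parent m)
            j–m: parent, skip
            j–b: b visited and ≠ parent → cycle
Cycle: b – e – i – m – j – b.

Yes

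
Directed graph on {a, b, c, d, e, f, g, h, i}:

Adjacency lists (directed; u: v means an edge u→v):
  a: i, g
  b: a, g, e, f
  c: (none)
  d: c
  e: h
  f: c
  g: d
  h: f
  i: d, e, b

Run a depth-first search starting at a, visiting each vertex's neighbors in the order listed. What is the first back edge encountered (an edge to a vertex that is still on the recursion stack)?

b->a

DFS from a (visiting each vertex's neighbors in the order listed); mark gray on enter, black on exit:
a gray
  i gray
    d gray
      c gray
      c black
    d black
    e gray
      h gray
        f gray
          f→c: c black — skip
        f black
      h black
    e black
    b gray
      b→a: a is gray → back edge
First back edge: b → a.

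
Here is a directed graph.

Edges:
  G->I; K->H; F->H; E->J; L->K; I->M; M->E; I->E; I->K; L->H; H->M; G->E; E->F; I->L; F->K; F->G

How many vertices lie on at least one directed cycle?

A vertex is on a directed cycle iff it belongs to a strongly connected component of size ≥ 2 (or has a self-loop).
The vertices on cycles are {E, F, G, H, I, K, L, M} — 8 in total.

8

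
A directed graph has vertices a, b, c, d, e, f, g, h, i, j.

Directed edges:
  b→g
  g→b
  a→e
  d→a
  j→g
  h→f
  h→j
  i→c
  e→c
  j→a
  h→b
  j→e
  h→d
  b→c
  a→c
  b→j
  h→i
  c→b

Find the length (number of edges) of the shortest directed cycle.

2

For each vertex v, BFS finds the shortest path from v back to v.
The shortest such closed walk is b → c → b, length 2.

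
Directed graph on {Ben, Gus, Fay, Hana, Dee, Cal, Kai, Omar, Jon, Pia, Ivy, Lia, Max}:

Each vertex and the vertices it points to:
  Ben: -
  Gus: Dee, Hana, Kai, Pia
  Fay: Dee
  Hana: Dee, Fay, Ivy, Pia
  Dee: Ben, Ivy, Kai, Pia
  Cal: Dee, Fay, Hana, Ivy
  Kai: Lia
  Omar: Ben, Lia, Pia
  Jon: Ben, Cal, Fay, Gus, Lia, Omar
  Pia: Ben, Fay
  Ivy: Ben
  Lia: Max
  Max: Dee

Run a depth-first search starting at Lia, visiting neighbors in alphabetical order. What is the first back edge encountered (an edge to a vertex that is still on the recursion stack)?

DFS from Lia (visiting neighbors in alphabetical order); mark gray on enter, black on exit:
Lia gray
  Max gray
    Dee gray
      Ben gray
      Ben black
      Ivy gray
        Ivy→Ben: Ben black — skip
      Ivy black
      Kai gray
        Kai→Lia: Lia is gray → back edge
First back edge: Kai → Lia.

Kai->Lia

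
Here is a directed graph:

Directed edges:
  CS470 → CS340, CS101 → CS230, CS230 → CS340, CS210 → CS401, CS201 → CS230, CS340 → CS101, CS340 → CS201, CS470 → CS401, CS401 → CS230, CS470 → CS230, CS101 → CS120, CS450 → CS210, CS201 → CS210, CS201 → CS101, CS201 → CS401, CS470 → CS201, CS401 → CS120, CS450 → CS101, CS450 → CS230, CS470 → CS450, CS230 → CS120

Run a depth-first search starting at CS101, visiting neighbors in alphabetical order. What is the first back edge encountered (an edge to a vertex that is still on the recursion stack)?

CS340→CS101

DFS from CS101 (visiting neighbors in alphabetical order); mark gray on enter, black on exit:
CS101 gray
  CS120 gray
  CS120 black
  CS230 gray
    CS230→CS120: CS120 black — skip
    CS340 gray
      CS340→CS101: CS101 is gray → back edge
First back edge: CS340 → CS101.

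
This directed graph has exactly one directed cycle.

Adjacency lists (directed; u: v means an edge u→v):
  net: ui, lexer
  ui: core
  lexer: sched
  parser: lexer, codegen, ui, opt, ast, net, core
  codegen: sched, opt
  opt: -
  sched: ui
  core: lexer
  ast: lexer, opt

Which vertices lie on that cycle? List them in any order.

ui, core, lexer, sched

DFS with gray/black marking from core:
core gray
  lexer gray
    sched gray
      ui gray
        ui→core: core is gray → back edge
Back edge closes the cycle core → lexer → sched → ui → core; its vertices are {ui, core, lexer, sched}.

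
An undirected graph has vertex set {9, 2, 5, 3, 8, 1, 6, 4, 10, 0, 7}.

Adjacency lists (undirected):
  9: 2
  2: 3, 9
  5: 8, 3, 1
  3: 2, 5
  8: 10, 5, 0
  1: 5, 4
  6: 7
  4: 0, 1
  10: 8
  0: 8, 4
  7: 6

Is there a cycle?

DFS, tracking each vertex's parent; an edge to a visited non-parent vertex closes a cycle.
Start from 4:
visit 4 (parent –)
  visit 0 (parent 4)
    visit 8 (parent 0)
      visit 10 (parent 8)
        10–8: parent, skip
      visit 5 (parent 8)
        5–8: parent, skip
        visit 3 (parent 5)
          visit 2 (parent 3)
            2–3: parent, skip
            visit 9 (parent 2)
              9–2: parent, skip
          3–5: parent, skip
        visit 1 (parent 5)
          1–5: parent, skip
          1–4: 4 visited and ≠ parent → cycle
Cycle: 4 – 0 – 8 – 5 – 1 – 4.

Yes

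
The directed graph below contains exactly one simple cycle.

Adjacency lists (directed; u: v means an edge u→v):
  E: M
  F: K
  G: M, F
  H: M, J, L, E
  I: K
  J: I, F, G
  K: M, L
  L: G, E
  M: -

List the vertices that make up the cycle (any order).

F, G, K, L

DFS with gray/black marking from F:
F gray
  K gray
    M gray
    M black
    L gray
      G gray
        G→M: M black — skip
        G→F: F is gray → back edge
Back edge closes the cycle F → K → L → G → F; its vertices are {F, G, K, L}.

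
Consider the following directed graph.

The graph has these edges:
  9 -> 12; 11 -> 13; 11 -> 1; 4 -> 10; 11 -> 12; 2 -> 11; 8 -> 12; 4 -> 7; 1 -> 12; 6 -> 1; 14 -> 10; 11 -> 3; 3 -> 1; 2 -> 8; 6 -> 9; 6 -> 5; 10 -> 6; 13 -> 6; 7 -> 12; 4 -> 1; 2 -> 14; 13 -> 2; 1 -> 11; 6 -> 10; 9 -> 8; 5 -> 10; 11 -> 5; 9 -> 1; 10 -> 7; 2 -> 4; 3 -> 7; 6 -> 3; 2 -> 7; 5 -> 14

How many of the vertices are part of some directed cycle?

A vertex is on a directed cycle iff it belongs to a strongly connected component of size ≥ 2 (or has a self-loop).
The vertices on cycles are {1, 2, 3, 4, 5, 6, 9, 10, 11, 13, 14} — 11 in total.

11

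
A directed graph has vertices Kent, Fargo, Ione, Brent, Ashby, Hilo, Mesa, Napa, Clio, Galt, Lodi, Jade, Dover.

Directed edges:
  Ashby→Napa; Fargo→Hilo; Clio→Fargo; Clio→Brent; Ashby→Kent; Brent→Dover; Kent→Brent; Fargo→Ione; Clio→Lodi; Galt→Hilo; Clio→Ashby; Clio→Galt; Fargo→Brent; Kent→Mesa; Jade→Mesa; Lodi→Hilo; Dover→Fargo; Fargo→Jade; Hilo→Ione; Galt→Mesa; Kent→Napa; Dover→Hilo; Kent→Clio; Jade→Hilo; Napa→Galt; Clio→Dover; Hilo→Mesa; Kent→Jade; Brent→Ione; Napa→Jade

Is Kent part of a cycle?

Yes

Kent is on a cycle iff Kent can reach itself via ≥1 edge.
Kent → Clio → Ashby → Kent — yes.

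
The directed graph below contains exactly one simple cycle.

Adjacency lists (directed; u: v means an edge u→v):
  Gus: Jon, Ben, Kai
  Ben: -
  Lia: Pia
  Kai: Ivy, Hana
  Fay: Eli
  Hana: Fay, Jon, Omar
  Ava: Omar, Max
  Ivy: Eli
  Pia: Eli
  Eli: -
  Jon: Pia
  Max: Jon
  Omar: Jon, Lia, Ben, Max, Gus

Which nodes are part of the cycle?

Gus, Kai, Hana, Omar

DFS with gray/black marking from Omar:
Omar gray
  Jon gray
    Pia gray
      Eli gray
      Eli black
    Pia black
  Jon black
  Lia gray
    Lia→Pia: Pia black — skip
  Lia black
  Ben gray
  Ben black
  Max gray
    Max→Jon: Jon black — skip
  Max black
  Gus gray
    Gus→Jon: Jon black — skip
    Gus→Ben: Ben black — skip
    Kai gray
      Ivy gray
        Ivy→Eli: Eli black — skip
      Ivy black
      Hana gray
        Fay gray
          Fay→Eli: Eli black — skip
        Fay black
        Hana→Jon: Jon black — skip
        Hana→Omar: Omar is gray → back edge
Back edge closes the cycle Omar → Gus → Kai → Hana → Omar; its vertices are {Gus, Kai, Hana, Omar}.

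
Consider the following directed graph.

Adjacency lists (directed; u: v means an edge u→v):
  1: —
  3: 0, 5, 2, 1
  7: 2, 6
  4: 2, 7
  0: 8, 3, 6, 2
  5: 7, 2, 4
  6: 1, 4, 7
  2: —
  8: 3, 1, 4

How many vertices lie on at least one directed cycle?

A vertex is on a directed cycle iff it belongs to a strongly connected component of size ≥ 2 (or has a self-loop).
The vertices on cycles are {0, 3, 4, 6, 7, 8} — 6 in total.

6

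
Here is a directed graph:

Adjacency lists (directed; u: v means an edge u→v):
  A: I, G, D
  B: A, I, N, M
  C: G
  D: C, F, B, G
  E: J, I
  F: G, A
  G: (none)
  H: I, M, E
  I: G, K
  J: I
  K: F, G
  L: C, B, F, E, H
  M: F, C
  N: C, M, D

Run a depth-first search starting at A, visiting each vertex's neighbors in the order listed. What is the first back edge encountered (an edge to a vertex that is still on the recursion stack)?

DFS from A (visiting each vertex's neighbors in the order listed); mark gray on enter, black on exit:
A gray
  I gray
    G gray
    G black
    K gray
      F gray
        F→G: G black — skip
        F→A: A is gray → back edge
First back edge: F → A.

F->A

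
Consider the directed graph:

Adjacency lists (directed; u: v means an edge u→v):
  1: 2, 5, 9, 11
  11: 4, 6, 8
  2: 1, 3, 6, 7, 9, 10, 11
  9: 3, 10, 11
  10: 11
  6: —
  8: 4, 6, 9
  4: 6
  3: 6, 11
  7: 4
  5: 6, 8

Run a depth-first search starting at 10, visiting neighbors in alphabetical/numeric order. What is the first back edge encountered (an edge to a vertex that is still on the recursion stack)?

3→11

DFS from 10 (visiting neighbors in alphabetical/numeric order); mark gray on enter, black on exit:
10 gray
  11 gray
    4 gray
      6 gray
      6 black
    4 black
    11→6: 6 black — skip
    8 gray
      8→4: 4 black — skip
      8→6: 6 black — skip
      9 gray
        3 gray
          3→6: 6 black — skip
          3→11: 11 is gray → back edge
First back edge: 3 → 11.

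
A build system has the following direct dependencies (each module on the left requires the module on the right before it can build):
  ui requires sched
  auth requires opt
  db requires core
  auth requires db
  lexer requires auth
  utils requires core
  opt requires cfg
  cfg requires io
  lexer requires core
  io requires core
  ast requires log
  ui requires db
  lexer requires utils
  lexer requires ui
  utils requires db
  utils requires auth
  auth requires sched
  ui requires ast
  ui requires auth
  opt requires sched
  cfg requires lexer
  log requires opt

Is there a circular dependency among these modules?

DFS with white/gray/black marking, starting from ast:
ast gray
  log gray
    opt gray
      sched gray
      sched black
      cfg gray
        io gray
          core gray
          core black
        io black
        lexer gray
          auth gray
            auth→opt: opt is gray → back edge
Back edge found, so a cycle exists: opt → cfg → lexer → auth → opt.

Yes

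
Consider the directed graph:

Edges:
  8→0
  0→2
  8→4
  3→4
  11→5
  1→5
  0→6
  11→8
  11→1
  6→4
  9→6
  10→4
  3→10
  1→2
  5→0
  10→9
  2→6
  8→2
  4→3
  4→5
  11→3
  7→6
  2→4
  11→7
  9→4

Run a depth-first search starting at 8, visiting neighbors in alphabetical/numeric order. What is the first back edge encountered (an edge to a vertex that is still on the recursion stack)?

3->4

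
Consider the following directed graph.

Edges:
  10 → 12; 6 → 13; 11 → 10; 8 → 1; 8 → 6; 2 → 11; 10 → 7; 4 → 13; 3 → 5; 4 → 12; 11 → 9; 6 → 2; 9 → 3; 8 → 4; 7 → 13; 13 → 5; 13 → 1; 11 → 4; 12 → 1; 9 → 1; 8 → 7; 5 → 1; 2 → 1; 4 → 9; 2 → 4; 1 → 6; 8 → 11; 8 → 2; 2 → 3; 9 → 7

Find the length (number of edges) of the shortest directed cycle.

For each vertex v, BFS finds the shortest path from v back to v.
The shortest such closed walk is 2 → 1 → 6 → 2, length 3.

3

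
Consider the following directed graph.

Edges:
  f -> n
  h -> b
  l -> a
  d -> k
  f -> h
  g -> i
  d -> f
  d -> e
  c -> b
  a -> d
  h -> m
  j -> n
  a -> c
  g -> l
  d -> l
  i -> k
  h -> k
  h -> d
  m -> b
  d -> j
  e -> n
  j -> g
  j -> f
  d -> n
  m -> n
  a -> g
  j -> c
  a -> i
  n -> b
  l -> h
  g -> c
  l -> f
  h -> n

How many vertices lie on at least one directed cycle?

7

A vertex is on a directed cycle iff it belongs to a strongly connected component of size ≥ 2 (or has a self-loop).
The vertices on cycles are {a, d, f, g, h, j, l} — 7 in total.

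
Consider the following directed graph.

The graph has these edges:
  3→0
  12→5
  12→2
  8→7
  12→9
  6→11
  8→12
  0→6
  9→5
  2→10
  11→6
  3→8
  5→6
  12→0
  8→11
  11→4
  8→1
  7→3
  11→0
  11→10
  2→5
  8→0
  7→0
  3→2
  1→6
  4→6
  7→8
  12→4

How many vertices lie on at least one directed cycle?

A vertex is on a directed cycle iff it belongs to a strongly connected component of size ≥ 2 (or has a self-loop).
The vertices on cycles are {0, 3, 4, 6, 7, 8, 11} — 7 in total.

7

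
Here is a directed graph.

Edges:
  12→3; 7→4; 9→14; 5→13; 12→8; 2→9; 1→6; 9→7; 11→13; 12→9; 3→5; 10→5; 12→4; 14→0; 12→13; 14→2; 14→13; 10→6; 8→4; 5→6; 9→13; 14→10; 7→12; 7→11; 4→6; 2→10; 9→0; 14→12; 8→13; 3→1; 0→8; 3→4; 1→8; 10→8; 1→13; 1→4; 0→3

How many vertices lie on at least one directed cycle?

5

A vertex is on a directed cycle iff it belongs to a strongly connected component of size ≥ 2 (or has a self-loop).
The vertices on cycles are {2, 7, 9, 12, 14} — 5 in total.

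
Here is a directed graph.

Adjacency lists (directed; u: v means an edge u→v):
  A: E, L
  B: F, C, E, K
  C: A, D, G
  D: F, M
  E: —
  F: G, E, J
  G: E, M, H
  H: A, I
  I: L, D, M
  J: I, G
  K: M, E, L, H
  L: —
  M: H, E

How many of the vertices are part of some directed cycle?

A vertex is on a directed cycle iff it belongs to a strongly connected component of size ≥ 2 (or has a self-loop).
The vertices on cycles are {D, F, G, H, I, J, M} — 7 in total.

7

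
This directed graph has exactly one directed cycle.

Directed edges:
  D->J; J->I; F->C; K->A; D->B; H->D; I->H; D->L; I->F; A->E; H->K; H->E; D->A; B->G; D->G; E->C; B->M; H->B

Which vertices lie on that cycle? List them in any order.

D, H, I, J

DFS with gray/black marking from I:
I gray
  H gray
    D gray
      G gray
      G black
      J gray
        J→I: I is gray → back edge
Back edge closes the cycle I → H → D → J → I; its vertices are {D, H, I, J}.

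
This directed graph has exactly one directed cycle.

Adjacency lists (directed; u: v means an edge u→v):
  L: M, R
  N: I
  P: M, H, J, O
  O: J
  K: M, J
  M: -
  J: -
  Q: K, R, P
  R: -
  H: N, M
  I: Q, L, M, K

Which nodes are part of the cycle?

H, I, N, P, Q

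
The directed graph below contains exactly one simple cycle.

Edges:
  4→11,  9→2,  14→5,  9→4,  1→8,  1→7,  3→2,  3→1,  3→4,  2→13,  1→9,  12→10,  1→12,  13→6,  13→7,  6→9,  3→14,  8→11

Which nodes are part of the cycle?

DFS with gray/black marking from 2:
2 gray
  13 gray
    6 gray
      9 gray
        9→2: 2 is gray → back edge
Back edge closes the cycle 2 → 13 → 6 → 9 → 2; its vertices are {2, 6, 9, 13}.

2, 6, 9, 13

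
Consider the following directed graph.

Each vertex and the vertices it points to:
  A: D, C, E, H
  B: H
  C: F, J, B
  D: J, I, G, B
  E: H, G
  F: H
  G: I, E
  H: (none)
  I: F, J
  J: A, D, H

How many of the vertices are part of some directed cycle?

A vertex is on a directed cycle iff it belongs to a strongly connected component of size ≥ 2 (or has a self-loop).
The vertices on cycles are {A, C, D, E, G, I, J} — 7 in total.

7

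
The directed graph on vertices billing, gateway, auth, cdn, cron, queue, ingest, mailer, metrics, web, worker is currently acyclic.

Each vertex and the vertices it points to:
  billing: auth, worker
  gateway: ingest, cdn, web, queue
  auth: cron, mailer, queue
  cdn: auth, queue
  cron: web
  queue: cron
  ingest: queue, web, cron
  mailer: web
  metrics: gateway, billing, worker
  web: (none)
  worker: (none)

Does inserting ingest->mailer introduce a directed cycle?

Adding ingest→mailer creates a cycle iff mailer can already reach ingest.
Explore from mailer: no path reaches ingest. The graph stays acyclic.

No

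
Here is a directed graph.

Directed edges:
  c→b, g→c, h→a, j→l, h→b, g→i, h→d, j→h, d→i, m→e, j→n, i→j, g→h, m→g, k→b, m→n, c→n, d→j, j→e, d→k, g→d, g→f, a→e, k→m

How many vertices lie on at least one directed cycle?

7

A vertex is on a directed cycle iff it belongs to a strongly connected component of size ≥ 2 (or has a self-loop).
The vertices on cycles are {d, g, h, i, j, k, m} — 7 in total.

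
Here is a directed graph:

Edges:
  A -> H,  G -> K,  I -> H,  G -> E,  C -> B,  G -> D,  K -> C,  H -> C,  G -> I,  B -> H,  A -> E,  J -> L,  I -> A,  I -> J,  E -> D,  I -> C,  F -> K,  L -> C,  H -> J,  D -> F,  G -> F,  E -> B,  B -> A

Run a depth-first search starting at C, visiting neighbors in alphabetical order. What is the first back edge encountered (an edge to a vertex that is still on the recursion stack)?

DFS from C (visiting neighbors in alphabetical order); mark gray on enter, black on exit:
C gray
  B gray
    A gray
      E gray
        E→B: B is gray → back edge
First back edge: E → B.

E->B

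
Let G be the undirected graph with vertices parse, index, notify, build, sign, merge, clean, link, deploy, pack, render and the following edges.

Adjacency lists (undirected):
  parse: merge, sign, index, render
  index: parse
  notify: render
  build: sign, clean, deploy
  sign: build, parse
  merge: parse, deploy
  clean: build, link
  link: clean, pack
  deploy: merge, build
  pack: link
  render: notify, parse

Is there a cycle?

DFS, tracking each vertex's parent; an edge to a visited non-parent vertex closes a cycle.
Start from pack:
visit pack (parent –)
  visit link (parent pack)
    visit clean (parent link)
      visit build (parent clean)
        visit sign (parent build)
          sign–build: parent, skip
          visit parse (parent sign)
            visit merge (parent parse)
              merge–parse: parent, skip
              visit deploy (parent merge)
                deploy–merge: parent, skip
                deploy–build: build visited and ≠ parent → cycle
Cycle: build – sign – parse – merge – deploy – build.

Yes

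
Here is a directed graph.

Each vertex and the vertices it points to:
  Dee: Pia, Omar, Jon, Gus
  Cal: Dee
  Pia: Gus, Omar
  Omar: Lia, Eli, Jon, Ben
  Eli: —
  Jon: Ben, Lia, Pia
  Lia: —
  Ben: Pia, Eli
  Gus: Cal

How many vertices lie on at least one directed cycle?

7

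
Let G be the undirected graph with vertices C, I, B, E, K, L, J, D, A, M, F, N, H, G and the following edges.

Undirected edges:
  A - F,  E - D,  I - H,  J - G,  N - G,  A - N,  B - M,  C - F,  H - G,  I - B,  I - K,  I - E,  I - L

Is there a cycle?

DFS, tracking each vertex's parent; an edge to a visited non-parent vertex closes a cycle.
Start from A:
visit A (parent –)
  visit F (parent A)
    F–A: parent, skip
    visit C (parent F)
      C–F: parent, skip
  visit N (parent A)
    visit G (parent N)
      G–N: parent, skip
      visit H (parent G)
        H–G: parent, skip
        visit I (parent H)
          visit B (parent I)
            B–I: parent, skip
            visit M (parent B)
              M–B: parent, skip
          visit K (parent I)
            K–I: parent, skip
          visit E (parent I)
            E–I: parent, skip
            visit D (parent E)
              D–E: parent, skip
          visit L (parent I)
            L–I: parent, skip
          I–H: parent, skip
      visit J (parent G)
        J–G: parent, skip
    N–A: parent, skip
No non-parent visited neighbor found — the graph is a forest.

No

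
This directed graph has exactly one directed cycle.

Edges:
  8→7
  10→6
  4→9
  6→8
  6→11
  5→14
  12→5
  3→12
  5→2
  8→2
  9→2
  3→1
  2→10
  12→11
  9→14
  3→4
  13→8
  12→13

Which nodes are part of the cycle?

DFS with gray/black marking from 8:
8 gray
  2 gray
    10 gray
      6 gray
        6→8: 8 is gray → back edge
Back edge closes the cycle 8 → 2 → 10 → 6 → 8; its vertices are {2, 6, 8, 10}.

2, 6, 8, 10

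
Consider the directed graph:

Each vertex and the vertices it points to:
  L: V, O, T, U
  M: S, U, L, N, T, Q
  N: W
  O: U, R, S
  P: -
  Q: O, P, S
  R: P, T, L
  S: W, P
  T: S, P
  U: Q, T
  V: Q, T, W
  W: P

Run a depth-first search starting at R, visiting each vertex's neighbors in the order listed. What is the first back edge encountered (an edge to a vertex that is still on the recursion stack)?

DFS from R (visiting each vertex's neighbors in the order listed); mark gray on enter, black on exit:
R gray
  P gray
  P black
  T gray
    S gray
      W gray
        W→P: P black — skip
      W black
      S→P: P black — skip
    S black
    T→P: P black — skip
  T black
  L gray
    V gray
      Q gray
        O gray
          U gray
            U→Q: Q is gray → back edge
First back edge: U → Q.

U->Q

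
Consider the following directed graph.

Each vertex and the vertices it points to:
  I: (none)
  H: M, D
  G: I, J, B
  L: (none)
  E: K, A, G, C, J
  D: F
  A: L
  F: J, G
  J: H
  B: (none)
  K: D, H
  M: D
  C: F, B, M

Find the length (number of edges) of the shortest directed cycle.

4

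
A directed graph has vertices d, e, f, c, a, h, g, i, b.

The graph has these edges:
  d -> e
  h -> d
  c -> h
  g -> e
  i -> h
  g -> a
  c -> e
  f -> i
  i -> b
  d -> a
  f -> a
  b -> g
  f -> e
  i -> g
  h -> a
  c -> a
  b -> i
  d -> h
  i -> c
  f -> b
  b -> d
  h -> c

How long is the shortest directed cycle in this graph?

For each vertex v, BFS finds the shortest path from v back to v.
The shortest such closed walk is b → i → b, length 2.

2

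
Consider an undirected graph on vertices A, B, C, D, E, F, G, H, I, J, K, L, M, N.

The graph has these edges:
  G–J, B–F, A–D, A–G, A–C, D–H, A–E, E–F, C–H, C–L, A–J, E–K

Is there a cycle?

DFS, tracking each vertex's parent; an edge to a visited non-parent vertex closes a cycle.
Start from E:
visit E (parent –)
  visit K (parent E)
    K–E: parent, skip
  visit F (parent E)
    F–E: parent, skip
    visit B (parent F)
      B–F: parent, skip
  visit A (parent E)
    A–E: parent, skip
    visit J (parent A)
      visit G (parent J)
        G–J: parent, skip
        G–A: A visited and ≠ parent → cycle
Cycle: A – J – G – A.

Yes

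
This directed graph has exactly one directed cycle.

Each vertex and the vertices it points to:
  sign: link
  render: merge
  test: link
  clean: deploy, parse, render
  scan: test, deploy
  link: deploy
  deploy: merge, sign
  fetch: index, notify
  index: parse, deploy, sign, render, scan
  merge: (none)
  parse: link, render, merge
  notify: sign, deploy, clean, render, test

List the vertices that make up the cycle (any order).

link, sign, deploy

DFS with gray/black marking from sign:
sign gray
  link gray
    deploy gray
      merge gray
      merge black
      deploy→sign: sign is gray → back edge
Back edge closes the cycle sign → link → deploy → sign; its vertices are {link, sign, deploy}.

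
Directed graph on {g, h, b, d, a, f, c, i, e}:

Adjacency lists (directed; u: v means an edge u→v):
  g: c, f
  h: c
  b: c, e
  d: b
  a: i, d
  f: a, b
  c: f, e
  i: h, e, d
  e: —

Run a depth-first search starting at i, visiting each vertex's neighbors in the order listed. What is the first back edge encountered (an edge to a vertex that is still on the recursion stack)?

DFS from i (visiting each vertex's neighbors in the order listed); mark gray on enter, black on exit:
i gray
  h gray
    c gray
      f gray
        a gray
          a→i: i is gray → back edge
First back edge: a → i.

a->i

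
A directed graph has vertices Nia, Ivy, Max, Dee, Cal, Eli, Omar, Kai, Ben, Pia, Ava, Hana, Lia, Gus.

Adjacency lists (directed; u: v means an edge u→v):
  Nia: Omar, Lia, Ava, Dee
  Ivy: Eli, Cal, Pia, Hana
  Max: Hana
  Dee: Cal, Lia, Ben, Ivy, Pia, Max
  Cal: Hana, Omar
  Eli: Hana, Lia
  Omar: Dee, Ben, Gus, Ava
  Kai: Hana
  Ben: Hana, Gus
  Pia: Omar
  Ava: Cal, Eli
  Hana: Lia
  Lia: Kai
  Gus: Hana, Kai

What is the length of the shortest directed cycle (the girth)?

For each vertex v, BFS finds the shortest path from v back to v.
The shortest such closed walk is Omar → Dee → Pia → Omar, length 3.

3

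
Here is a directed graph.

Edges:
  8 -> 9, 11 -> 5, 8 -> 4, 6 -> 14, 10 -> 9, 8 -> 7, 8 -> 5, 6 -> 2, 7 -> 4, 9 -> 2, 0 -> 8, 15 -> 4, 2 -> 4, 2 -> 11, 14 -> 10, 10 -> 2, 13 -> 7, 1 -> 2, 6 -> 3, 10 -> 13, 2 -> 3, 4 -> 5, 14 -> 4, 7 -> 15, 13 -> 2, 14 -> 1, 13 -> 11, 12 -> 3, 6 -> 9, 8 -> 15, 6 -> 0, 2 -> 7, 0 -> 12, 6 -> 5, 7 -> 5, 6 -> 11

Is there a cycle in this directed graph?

DFS with white/gray/black marking, starting from 6:
6 gray
  5 gray
  5 black
  14 gray
    4 gray
      4→5: 5 black — skip
    4 black
    1 gray
      2 gray
        3 gray
        3 black
        2→4: 4 black — skip
        11 gray
          11→5: 5 black — skip
        11 black
        7 gray
          7→4: 4 black — skip
          15 gray
            15→4: 4 black — skip
          15 black
          7→5: 5 black — skip
        7 black
      2 black
    1 black
    10 gray
      9 gray
        9→2: 2 black — skip
      9 black
      13 gray
        13→2: 2 black — skip
        13→11: 11 black — skip
        13→7: 7 black — skip
      13 black
      10→2: 2 black — skip
    10 black
  14 black
  6→2: 2 black — skip
  6→3: 3 black — skip
  6→11: 11 black — skip
  0 gray
    12 gray
      12→3: 3 black — skip
    12 black
    8 gray
      8→4: 4 black — skip
      8→15: 15 black — skip
      8→5: 5 black — skip
      8→7: 7 black — skip
      8→9: 9 black — skip
    8 black
  0 black
  6→9: 9 black — skip
6 black
Every edge goes to a white or black vertex — no back edge, so the graph is acyclic.

No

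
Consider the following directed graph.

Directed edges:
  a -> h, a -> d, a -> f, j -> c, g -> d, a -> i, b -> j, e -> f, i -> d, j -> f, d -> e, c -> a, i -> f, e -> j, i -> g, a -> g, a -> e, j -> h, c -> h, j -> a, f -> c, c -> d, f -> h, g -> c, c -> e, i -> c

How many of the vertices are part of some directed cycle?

8

A vertex is on a directed cycle iff it belongs to a strongly connected component of size ≥ 2 (or has a self-loop).
The vertices on cycles are {a, c, d, e, f, g, i, j} — 8 in total.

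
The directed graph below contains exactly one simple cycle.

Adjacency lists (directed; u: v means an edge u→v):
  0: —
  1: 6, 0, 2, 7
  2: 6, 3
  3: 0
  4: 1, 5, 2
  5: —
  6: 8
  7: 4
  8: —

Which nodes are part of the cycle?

1, 4, 7

DFS with gray/black marking from 4:
4 gray
  1 gray
    6 gray
      8 gray
      8 black
    6 black
    0 gray
    0 black
    2 gray
      2→6: 6 black — skip
      3 gray
        3→0: 0 black — skip
      3 black
    2 black
    7 gray
      7→4: 4 is gray → back edge
Back edge closes the cycle 4 → 1 → 7 → 4; its vertices are {1, 4, 7}.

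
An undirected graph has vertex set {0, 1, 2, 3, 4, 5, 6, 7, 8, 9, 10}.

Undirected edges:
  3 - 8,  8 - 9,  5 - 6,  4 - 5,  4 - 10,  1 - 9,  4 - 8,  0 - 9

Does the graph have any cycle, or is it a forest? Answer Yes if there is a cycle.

No

DFS, tracking each vertex's parent; an edge to a visited non-parent vertex closes a cycle.
Start from 10:
visit 10 (parent –)
  visit 4 (parent 10)
    4–10: parent, skip
    visit 5 (parent 4)
      visit 6 (parent 5)
        6–5: parent, skip
      5–4: parent, skip
    visit 8 (parent 4)
      visit 9 (parent 8)
        visit 0 (parent 9)
          0–9: parent, skip
        visit 1 (parent 9)
          1–9: parent, skip
        9–8: parent, skip
      visit 3 (parent 8)
        3–8: parent, skip
      8–4: parent, skip
visit 2 (parent –)
visit 7 (parent –)
No non-parent visited neighbor found — the graph is a forest.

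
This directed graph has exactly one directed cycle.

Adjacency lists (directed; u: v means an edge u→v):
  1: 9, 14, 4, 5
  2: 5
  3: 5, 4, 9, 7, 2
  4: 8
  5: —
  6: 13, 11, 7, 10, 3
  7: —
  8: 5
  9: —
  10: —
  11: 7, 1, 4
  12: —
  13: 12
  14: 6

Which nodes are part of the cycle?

1, 6, 11, 14

DFS with gray/black marking from 6:
6 gray
  13 gray
    12 gray
    12 black
  13 black
  11 gray
    7 gray
    7 black
    1 gray
      9 gray
      9 black
      14 gray
        14→6: 6 is gray → back edge
Back edge closes the cycle 6 → 11 → 1 → 14 → 6; its vertices are {1, 6, 11, 14}.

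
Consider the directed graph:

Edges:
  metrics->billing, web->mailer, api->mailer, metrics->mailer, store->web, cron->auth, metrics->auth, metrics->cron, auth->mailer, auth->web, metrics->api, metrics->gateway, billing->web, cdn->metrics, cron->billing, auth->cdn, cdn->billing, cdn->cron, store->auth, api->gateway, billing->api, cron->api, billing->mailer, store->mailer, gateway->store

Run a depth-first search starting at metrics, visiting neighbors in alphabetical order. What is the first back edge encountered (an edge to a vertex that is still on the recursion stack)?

billing->api

DFS from metrics (visiting neighbors in alphabetical order); mark gray on enter, black on exit:
metrics gray
  api gray
    gateway gray
      store gray
        auth gray
          cdn gray
            billing gray
              billing→api: api is gray → back edge
First back edge: billing → api.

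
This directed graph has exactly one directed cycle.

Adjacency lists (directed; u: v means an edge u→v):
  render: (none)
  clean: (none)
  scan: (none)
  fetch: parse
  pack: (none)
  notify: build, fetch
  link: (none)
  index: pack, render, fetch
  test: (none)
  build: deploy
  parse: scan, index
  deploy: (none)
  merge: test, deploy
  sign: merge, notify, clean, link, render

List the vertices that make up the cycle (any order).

DFS with gray/black marking from fetch:
fetch gray
  parse gray
    scan gray
    scan black
    index gray
      pack gray
      pack black
      render gray
      render black
      index→fetch: fetch is gray → back edge
Back edge closes the cycle fetch → parse → index → fetch; its vertices are {fetch, index, parse}.

fetch, index, parse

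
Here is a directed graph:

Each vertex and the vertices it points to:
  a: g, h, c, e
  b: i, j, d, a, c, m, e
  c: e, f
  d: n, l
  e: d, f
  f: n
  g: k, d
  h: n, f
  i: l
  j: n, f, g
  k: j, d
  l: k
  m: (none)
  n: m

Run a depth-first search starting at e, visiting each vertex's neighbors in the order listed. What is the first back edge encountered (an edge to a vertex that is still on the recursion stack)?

DFS from e (visiting each vertex's neighbors in the order listed); mark gray on enter, black on exit:
e gray
  d gray
    n gray
      m gray
      m black
    n black
    l gray
      k gray
        j gray
          j→n: n black — skip
          f gray
            f→n: n black — skip
          f black
          g gray
            g→k: k is gray → back edge
First back edge: g → k.

g→k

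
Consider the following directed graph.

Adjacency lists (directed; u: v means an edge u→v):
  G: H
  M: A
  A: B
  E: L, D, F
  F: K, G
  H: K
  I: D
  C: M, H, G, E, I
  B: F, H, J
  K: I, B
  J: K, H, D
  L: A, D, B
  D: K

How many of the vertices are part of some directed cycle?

A vertex is on a directed cycle iff it belongs to a strongly connected component of size ≥ 2 (or has a self-loop).
The vertices on cycles are {B, D, F, G, H, I, J, K} — 8 in total.

8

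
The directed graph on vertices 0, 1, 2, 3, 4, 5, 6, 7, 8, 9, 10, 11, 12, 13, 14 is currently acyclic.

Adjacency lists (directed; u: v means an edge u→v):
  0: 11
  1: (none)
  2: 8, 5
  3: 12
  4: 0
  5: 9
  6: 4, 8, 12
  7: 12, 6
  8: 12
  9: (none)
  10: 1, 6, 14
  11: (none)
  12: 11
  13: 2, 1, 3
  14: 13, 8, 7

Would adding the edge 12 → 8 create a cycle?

Yes

Adding 12→8 creates a cycle iff 8 can already reach 12.
Path from 8: 8 → 12.
So 8 → … → 12 → 8 is a cycle.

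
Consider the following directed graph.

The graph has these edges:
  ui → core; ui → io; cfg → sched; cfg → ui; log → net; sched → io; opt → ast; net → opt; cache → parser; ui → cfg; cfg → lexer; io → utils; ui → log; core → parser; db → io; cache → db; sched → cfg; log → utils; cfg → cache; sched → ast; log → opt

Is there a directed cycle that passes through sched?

Yes

sched is on a cycle iff sched can reach itself via ≥1 edge.
sched → cfg → sched — yes.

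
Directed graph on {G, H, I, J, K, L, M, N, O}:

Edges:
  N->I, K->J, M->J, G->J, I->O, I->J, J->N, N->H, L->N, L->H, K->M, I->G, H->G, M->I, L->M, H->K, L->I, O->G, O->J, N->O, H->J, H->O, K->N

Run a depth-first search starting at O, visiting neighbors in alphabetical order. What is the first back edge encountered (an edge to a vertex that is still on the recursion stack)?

H→G

DFS from O (visiting neighbors in alphabetical order); mark gray on enter, black on exit:
O gray
  G gray
    J gray
      N gray
        H gray
          H→G: G is gray → back edge
First back edge: H → G.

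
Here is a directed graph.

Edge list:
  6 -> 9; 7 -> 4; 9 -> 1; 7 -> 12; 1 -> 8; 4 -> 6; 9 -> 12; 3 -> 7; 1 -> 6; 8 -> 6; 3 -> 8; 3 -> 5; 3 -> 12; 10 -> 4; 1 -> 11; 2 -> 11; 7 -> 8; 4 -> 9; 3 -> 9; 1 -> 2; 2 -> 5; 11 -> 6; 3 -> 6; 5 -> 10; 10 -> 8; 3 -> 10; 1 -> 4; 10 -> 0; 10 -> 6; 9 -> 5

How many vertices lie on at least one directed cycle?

A vertex is on a directed cycle iff it belongs to a strongly connected component of size ≥ 2 (or has a self-loop).
The vertices on cycles are {1, 2, 4, 5, 6, 8, 9, 10, 11} — 9 in total.

9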